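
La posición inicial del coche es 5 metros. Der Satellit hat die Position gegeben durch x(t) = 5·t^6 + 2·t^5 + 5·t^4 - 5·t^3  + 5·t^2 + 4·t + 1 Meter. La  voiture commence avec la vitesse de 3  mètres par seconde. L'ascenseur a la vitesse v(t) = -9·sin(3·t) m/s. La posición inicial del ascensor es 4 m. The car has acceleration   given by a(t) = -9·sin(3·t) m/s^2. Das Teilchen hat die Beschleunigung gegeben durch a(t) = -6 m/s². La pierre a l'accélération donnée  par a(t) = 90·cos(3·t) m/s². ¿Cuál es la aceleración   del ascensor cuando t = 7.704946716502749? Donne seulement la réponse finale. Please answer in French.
La réponse est 11.6736308302345.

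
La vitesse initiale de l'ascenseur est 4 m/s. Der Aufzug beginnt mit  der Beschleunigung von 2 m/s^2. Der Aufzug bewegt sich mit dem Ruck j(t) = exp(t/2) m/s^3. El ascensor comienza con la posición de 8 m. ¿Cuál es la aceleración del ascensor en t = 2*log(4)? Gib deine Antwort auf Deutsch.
Wir müssen die Stammfunktion unserer Gleichung für den Ruck j(t) = exp(t/2) 1-mal finden. Das Integral von dem Ruck ist die Beschleunigung. Mit a(0) = 2 erhalten wir a(t) = 2·exp(t/2). Mit a(t) = 2·exp(t/2) und Einsetzen von t = 2*log(4), finden wir a = 8.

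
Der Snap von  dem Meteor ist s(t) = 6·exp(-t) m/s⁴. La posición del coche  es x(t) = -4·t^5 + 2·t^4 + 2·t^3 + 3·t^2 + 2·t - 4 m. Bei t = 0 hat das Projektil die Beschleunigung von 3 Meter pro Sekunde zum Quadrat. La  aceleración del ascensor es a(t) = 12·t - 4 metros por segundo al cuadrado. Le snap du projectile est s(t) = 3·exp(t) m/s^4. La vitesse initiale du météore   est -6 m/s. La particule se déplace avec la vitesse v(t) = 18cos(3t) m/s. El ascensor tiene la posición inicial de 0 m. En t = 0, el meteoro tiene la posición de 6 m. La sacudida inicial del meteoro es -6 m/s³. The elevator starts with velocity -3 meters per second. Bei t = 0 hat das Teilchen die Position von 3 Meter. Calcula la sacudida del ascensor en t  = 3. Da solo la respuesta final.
En t = 3, j = 12.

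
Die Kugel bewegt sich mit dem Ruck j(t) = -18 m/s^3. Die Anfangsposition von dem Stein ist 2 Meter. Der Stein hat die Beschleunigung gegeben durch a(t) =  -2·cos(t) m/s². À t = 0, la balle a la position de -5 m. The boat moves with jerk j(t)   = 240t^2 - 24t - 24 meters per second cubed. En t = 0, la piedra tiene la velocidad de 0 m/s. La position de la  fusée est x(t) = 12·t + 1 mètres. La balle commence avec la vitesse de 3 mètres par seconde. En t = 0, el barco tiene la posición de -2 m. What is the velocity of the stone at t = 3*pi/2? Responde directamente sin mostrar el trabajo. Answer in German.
Die Geschwindigkeit bei t = 3*pi/2 ist v = 2.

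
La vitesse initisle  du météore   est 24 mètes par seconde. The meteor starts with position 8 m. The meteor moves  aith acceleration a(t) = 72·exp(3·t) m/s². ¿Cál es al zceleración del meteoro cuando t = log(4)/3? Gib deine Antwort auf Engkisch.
Using a(t) = 72·exp(3·t) and substituting t = log(4)/3, we find a = 288.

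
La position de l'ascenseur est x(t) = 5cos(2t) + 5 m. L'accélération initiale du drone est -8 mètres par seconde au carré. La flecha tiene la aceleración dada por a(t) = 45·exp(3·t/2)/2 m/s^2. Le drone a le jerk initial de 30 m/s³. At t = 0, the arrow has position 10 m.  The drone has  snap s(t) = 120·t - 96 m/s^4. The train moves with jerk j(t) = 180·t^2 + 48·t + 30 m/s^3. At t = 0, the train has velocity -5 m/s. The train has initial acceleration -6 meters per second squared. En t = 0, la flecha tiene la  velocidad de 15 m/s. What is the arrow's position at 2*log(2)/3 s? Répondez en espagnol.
Partiendo de la aceleración a(t) = 45·exp(3·t/2)/2, tomamos 2 antiderivadas. La integral de la aceleración es la velocidad. Usando v(0) = 15, obtenemos v(t) = 15·exp(3·t/2). Integrando la velocidad y usando la condición inicial x(0) = 10, obtenemos x(t) = 10·exp(3·t/2). De la ecuación de la posición x(t) = 10·exp(3·t/2), sustituimos t = 2*log(2)/3 para obtener x = 20.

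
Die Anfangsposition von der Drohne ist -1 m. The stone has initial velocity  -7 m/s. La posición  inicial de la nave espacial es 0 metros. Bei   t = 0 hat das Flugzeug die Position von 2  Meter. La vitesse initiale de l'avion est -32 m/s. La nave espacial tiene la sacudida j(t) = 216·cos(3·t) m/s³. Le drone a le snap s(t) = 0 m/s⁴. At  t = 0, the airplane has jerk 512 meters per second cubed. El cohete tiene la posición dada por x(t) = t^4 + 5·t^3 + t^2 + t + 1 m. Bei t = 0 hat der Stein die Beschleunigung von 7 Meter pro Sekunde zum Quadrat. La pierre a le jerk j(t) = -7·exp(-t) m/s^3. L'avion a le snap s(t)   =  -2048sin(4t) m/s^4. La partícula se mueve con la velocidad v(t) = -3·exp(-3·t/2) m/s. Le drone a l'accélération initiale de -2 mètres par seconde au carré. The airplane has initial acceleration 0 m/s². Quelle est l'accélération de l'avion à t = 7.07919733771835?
Pour résoudre ceci, nous devons prendre 2 intégrales de notre équation du snap s(t) = -2048·sin(4·t). La primitive du snap est le jerk. En utilisant j(0) = 512, nous obtenons j(t) = 512·cos(4·t). La primitive du jerk, avec a(0) = 0, donne l'accélération: a(t) = 128·sin(4·t). En utilisant a(t) = 128·sin(4·t) et en substituant t = 7.07919733771835, nous trouvons a = -5.43266759925075.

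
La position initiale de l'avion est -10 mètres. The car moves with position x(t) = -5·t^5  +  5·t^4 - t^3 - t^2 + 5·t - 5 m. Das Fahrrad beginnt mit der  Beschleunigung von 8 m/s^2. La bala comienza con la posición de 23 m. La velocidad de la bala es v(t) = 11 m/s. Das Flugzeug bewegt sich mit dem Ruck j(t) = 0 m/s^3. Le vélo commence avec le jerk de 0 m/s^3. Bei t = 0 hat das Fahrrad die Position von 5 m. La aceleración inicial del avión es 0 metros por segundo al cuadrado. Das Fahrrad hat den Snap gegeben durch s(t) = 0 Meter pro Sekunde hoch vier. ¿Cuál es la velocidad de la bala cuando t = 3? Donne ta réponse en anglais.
Using v(t) = 11 and substituting t = 3, we find v = 11.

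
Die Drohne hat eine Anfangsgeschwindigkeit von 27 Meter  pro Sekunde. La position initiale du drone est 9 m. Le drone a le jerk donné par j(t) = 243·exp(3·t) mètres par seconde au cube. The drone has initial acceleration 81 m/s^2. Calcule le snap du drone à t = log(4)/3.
Pour résoudre ceci, nous devons prendre 1 dérivée de notre équation du jerk j(t) = 243·exp(3·t). En prenant d/dt de j(t), nous trouvons s(t) = 729·exp(3·t). En utilisant s(t) = 729·exp(3·t) et en substituant t = log(4)/3, nous trouvons s = 2916.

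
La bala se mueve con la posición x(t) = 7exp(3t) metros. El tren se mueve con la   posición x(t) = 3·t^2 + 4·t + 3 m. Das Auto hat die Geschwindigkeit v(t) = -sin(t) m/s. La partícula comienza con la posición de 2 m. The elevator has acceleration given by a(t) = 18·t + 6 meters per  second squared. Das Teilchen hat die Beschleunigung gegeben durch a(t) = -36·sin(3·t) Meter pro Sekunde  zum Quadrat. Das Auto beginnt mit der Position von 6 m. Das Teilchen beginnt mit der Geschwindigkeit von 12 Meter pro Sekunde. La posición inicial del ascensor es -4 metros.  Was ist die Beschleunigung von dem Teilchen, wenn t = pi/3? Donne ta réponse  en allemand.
Wir haben die Beschleunigung a(t) = -36·sin(3·t). Durch Einsetzen von t = pi/3: a(pi/3) = 0.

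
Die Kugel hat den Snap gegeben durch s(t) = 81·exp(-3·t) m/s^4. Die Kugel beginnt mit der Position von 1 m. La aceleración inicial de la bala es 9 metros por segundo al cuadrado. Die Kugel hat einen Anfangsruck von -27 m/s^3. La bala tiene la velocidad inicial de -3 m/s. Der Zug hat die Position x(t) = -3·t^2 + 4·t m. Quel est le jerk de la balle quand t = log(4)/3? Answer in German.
Ausgehend von dem Snap s(t) = 81·exp(-3·t), nehmen wir 1 Stammfunktion. Das Integral von dem Snap ist der Ruck. Mit j(0) = -27 erhalten wir j(t) = -27·exp(-3·t). Aus der Gleichung für den Ruck j(t) = -27·exp(-3·t), setzen wir t = log(4)/3 ein und erhalten j = -27/4.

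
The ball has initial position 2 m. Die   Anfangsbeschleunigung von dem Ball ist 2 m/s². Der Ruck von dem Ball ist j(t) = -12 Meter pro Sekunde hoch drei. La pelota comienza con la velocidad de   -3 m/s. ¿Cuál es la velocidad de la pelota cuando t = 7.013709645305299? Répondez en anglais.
To solve this, we need to take 2 integrals of our jerk equation j(t) = -12. Integrating jerk and using the initial condition a(0) = 2, we get a(t) = 2 - 12·t. Taking ∫a(t)dt and applying v(0) = -3, we find v(t) = -6·t^2 + 2·t - 3. From the given velocity equation v(t) = -6·t^2 + 2·t - 3, we substitute t = 7.013709645305299 to get v = -284.125318641281.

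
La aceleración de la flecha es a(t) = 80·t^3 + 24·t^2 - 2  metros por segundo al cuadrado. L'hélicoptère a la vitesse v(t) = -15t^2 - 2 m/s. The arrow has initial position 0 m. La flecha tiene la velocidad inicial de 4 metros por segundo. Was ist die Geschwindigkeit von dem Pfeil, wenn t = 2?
Um dies zu lösen, müssen wir 1 Integral unserer Gleichung für die Beschleunigung a(t) = 80·t^3 + 24·t^2 - 2 finden. Die Stammfunktion von der Beschleunigung, mit v(0) = 4, ergibt die Geschwindigkeit: v(t) = 20·t^4 + 8·t^3 - 2·t + 4. Aus der Gleichung für die Geschwindigkeit v(t) = 20·t^4 + 8·t^3 - 2·t + 4, setzen wir t = 2 ein und erhalten v = 384.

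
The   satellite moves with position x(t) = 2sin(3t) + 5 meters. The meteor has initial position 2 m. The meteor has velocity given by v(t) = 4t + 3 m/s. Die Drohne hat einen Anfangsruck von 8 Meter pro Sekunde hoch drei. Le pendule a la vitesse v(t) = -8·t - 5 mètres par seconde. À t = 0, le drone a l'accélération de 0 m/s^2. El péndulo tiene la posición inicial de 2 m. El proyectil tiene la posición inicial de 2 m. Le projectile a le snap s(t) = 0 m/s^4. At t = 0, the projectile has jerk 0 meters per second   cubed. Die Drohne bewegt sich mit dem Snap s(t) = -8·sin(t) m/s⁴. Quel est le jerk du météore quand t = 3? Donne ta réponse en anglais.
Starting from velocity v(t) = 4·t + 3, we take 2 derivatives. Taking d/dt of v(t), we find a(t) = 4. Differentiating acceleration, we get jerk: j(t) = 0. Using j(t) = 0 and substituting t = 3, we find j = 0.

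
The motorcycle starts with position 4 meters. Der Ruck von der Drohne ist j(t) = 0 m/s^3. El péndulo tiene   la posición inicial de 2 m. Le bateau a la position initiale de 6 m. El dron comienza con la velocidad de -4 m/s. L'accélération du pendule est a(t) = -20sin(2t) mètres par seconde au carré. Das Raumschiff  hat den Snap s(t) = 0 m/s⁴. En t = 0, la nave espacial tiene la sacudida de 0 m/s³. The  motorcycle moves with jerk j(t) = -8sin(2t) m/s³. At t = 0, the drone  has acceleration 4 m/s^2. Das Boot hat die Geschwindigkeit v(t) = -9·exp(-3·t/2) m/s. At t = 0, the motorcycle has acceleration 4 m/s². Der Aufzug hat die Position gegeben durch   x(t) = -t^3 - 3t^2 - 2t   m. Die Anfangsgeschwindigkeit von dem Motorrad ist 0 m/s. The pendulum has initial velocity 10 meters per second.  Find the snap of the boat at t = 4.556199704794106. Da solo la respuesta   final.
At t = 4.556199704794106, s = 0.0326902093054421.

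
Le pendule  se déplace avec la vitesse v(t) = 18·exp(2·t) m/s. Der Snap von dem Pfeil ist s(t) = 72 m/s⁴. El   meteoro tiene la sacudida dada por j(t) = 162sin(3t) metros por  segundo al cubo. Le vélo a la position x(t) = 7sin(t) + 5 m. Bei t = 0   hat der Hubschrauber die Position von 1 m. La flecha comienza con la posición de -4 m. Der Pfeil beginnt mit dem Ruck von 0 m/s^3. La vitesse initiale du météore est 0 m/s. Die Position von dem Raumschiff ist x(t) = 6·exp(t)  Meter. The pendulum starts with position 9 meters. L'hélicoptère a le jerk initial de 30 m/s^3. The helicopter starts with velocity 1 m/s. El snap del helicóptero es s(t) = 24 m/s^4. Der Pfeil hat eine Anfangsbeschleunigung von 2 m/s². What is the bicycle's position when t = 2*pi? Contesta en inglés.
From the given position equation x(t) = 7·sin(t) + 5, we substitute t = 2*pi to get x = 5.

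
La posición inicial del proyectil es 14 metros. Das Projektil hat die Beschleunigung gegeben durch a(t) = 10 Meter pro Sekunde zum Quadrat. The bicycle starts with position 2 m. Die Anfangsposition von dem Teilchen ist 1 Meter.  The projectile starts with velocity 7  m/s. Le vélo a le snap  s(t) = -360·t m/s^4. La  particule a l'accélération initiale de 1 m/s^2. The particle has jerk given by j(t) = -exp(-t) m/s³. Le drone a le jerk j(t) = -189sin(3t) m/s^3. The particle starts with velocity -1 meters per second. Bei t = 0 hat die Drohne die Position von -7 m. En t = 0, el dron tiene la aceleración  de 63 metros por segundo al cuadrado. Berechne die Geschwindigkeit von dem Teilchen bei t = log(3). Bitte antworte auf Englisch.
Starting from jerk j(t) = -exp(-t), we take 2 antiderivatives. Integrating jerk and using the initial condition a(0) = 1, we get a(t) = exp(-t). Finding the integral of a(t) and using v(0) = -1: v(t) = -exp(-t). From the given velocity equation v(t) = -exp(-t), we substitute t = log(3) to get v = -1/3.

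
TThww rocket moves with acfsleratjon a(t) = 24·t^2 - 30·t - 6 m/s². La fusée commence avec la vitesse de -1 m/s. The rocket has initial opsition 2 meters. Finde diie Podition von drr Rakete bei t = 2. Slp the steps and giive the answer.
Die Antwort ist -20.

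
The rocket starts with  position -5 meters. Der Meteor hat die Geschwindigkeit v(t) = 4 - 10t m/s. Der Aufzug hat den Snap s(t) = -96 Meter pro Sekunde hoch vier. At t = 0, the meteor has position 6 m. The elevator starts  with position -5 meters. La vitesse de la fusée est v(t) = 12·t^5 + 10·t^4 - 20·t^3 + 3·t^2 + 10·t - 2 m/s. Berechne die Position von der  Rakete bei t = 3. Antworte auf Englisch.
We need to integrate our velocity equation v(t) = 12·t^5 + 10·t^4 - 20·t^3 + 3·t^2 + 10·t - 2 1 time. Taking ∫v(t)dt and applying x(0) = -5, we find x(t) = 2·t^6 + 2·t^5 - 5·t^4 + t^3 + 5·t^2 - 2·t - 5. We have position x(t) = 2·t^6 + 2·t^5 - 5·t^4 + t^3 + 5·t^2 - 2·t - 5. Substituting t = 3: x(3) = 1600.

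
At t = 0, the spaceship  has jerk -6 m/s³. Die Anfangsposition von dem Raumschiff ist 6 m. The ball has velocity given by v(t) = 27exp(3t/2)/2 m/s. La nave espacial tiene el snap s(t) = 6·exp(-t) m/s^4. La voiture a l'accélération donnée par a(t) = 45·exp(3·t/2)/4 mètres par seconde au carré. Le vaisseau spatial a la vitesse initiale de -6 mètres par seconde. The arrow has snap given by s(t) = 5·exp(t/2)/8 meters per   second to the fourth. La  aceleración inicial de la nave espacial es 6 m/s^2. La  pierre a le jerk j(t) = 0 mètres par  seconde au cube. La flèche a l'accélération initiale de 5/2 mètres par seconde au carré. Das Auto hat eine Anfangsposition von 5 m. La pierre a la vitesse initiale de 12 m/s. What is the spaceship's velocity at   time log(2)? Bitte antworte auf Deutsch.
Um dies zu lösen, müssen wir 3 Stammfunktionen unserer Gleichung für den Snap s(t) = 6·exp(-t) finden. Das Integral von dem Snap, mit j(0) = -6, ergibt den Ruck: j(t) = -6·exp(-t). Das Integral von dem Ruck, mit a(0) = 6, ergibt die Beschleunigung: a(t) = 6·exp(-t). Die Stammfunktion von der Beschleunigung, mit v(0) = -6, ergibt die Geschwindigkeit: v(t) = -6·exp(-t). Wir haben die Geschwindigkeit v(t) = -6·exp(-t). Durch Einsetzen von t = log(2): v(log(2)) = -3.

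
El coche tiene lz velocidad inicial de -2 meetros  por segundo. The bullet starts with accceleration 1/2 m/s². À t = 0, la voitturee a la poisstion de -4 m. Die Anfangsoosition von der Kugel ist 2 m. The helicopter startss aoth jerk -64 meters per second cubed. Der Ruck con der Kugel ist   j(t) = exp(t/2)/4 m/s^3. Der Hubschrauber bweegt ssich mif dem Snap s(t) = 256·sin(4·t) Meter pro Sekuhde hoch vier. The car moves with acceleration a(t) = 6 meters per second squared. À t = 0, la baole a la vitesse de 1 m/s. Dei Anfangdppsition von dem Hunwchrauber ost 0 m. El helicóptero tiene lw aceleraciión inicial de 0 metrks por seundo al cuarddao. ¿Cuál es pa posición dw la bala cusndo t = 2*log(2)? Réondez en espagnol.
Necesitamos integrar nuestra ecuación de la sacudida j(t) = exp(t/2)/4 3 veces. La integral de la sacudida, con a(0) = 1/2, da la aceleración: a(t) = exp(t/2)/2. Integrando la aceleración y usando la condición inicial v(0) = 1, obtenemos v(t) = exp(t/2). La integral de la velocidad, con x(0) = 2, da la posición: x(t) = 2·exp(t/2). Usando x(t) = 2·exp(t/2) y sustituyendo t = 2*log(2), encontramos x = 4.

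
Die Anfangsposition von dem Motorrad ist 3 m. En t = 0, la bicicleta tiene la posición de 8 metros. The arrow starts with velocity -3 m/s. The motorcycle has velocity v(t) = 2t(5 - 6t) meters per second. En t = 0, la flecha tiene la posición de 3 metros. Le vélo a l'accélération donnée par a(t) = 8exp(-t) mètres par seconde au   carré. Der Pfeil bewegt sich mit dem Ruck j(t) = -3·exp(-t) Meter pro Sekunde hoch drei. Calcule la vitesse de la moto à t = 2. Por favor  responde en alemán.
Wir haben die Geschwindigkeit v(t) = 2·t·(5 - 6·t). Durch Einsetzen von t = 2: v(2) = -28.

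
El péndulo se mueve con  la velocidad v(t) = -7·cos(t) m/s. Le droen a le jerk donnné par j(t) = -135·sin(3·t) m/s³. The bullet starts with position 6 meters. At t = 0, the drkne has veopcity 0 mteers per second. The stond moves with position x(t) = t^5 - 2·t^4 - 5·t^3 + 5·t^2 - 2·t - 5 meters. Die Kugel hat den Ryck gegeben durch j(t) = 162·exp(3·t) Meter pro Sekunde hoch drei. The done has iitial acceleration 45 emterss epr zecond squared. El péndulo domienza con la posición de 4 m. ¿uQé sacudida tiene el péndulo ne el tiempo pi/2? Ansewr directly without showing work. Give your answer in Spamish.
La respuesta es 0.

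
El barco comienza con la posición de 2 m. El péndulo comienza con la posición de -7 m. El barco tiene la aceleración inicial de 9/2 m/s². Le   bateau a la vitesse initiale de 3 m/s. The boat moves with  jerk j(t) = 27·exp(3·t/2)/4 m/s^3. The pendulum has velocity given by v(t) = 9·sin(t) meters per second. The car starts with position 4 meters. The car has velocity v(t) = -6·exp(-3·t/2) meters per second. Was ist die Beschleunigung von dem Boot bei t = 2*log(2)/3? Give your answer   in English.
Starting from jerk j(t) = 27·exp(3·t/2)/4, we take 1 antiderivative. Integrating jerk and using the initial condition a(0) = 9/2, we get a(t) = 9·exp(3·t/2)/2. Using a(t) = 9·exp(3·t/2)/2 and substituting t = 2*log(2)/3, we find a = 9.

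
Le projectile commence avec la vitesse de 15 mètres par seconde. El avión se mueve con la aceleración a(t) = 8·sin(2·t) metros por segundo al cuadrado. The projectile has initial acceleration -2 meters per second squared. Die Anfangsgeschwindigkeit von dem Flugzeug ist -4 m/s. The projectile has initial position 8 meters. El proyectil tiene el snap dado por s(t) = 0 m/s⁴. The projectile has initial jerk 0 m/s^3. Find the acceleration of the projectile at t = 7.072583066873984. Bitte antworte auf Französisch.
Pour résoudre ceci, nous devons prendre 2 primitives de notre équation du snap s(t) = 0. En prenant ∫s(t)dt et en appliquant j(0) = 0, nous trouvons j(t) = 0. En prenant ∫j(t)dt et en appliquant a(0) = -2, nous trouvons a(t) = -2. En utilisant a(t) = -2 et en substituant t = 7.072583066873984, nous trouvons a = -2.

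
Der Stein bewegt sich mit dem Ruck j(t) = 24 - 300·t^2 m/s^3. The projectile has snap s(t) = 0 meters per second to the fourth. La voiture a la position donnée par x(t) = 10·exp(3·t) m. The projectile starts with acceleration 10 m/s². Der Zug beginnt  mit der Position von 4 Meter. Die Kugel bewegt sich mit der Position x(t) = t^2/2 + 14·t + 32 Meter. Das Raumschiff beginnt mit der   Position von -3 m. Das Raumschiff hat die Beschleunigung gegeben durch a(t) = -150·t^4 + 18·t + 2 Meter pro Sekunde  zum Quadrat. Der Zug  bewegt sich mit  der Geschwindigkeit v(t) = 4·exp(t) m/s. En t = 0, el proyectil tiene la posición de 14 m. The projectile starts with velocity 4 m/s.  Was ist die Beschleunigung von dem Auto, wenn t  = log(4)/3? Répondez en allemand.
Ausgehend von der Position x(t) = 10·exp(3·t), nehmen wir 2 Ableitungen. Mit d/dt von x(t) finden wir v(t) = 30·exp(3·t). Mit d/dt von v(t) finden wir a(t) = 90·exp(3·t). Mit a(t) = 90·exp(3·t) und Einsetzen von t = log(4)/3, finden wir a = 360.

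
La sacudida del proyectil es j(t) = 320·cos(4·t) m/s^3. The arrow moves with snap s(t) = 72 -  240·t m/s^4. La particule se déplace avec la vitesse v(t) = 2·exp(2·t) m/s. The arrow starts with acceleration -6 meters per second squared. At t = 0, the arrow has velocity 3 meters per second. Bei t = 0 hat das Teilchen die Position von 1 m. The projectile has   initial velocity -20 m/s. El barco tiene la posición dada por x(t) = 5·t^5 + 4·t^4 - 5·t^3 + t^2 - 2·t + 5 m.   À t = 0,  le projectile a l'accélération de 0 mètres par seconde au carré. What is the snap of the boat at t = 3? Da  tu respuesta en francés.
En partant de la position x(t) = 5·t^5 + 4·t^4 - 5·t^3 + t^2 - 2·t + 5, nous prenons 4 dérivées. La dérivée de la position donne la vitesse: v(t) = 25·t^4 + 16·t^3 - 15·t^2 + 2·t - 2. En dérivant la vitesse, nous obtenons l'accélération: a(t) = 100·t^3 + 48·t^2 - 30·t + 2. En dérivant l'accélération, nous obtenons le jerk: j(t) = 300·t^2 + 96·t - 30. La dérivée du jerk donne le snap: s(t) = 600·t + 96. De l'équation du snap s(t) = 600·t + 96, nous substituons t = 3 pour obtenir s = 1896.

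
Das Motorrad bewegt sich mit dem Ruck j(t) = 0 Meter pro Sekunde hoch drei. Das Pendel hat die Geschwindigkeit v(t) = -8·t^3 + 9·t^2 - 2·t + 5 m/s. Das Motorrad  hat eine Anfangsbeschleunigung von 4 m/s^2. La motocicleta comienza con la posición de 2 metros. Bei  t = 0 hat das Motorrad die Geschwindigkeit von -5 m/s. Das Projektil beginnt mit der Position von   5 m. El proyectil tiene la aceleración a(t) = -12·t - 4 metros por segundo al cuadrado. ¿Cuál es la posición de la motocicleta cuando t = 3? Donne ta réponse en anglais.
To find the answer, we compute 3 integrals of j(t) = 0. The antiderivative of jerk is acceleration. Using a(0) = 4, we get a(t) = 4. The integral of acceleration is velocity. Using v(0) = -5, we get v(t) = 4·t - 5. Integrating velocity and using the initial condition x(0) = 2, we get x(t) = 2·t^2 - 5·t + 2. We have position x(t) = 2·t^2 - 5·t + 2. Substituting t = 3: x(3) = 5.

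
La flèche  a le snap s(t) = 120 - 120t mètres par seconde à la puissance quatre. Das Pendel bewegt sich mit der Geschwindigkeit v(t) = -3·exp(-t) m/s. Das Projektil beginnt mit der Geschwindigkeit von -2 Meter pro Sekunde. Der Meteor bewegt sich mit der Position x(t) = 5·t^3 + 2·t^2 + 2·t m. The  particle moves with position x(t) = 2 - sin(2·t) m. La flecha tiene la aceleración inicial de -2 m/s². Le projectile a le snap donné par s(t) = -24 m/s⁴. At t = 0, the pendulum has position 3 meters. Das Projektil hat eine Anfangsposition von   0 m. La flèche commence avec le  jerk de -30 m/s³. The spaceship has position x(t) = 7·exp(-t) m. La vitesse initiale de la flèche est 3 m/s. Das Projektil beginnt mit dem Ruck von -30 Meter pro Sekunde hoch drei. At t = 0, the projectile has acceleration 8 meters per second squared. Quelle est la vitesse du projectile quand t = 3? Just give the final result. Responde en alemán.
Die Geschwindigkeit bei t = 3 ist v = -221.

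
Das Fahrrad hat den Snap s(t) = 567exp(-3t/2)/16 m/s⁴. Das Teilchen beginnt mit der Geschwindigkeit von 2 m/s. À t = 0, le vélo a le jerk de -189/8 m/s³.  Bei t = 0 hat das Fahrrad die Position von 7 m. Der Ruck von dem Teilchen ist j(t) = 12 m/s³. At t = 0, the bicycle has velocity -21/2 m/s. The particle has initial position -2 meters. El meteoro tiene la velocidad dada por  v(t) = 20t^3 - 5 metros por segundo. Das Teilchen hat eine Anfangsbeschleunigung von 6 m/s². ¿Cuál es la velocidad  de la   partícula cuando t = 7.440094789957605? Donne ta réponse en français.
Pour résoudre ceci, nous devons prendre 2 primitives de notre équation du jerk j(t) = 12. La primitive du jerk est l'accélération. En utilisant a(0) = 6, nous obtenons a(t) = 12·t + 6. La primitive de l'accélération est la vitesse. En utilisant v(0) = 2, nous obtenons v(t) = 6·t^2 + 6·t + 2. En utilisant v(t) = 6·t^2 + 6·t + 2 et en substituant t = 7.440094789957605, nous trouvons v = 378.770631641071.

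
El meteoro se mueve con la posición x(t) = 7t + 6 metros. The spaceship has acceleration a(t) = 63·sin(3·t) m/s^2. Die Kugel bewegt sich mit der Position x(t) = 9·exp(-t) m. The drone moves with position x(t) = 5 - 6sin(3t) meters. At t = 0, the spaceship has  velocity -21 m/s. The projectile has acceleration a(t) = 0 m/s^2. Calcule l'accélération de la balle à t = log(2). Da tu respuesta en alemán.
Ausgehend von der Position x(t) = 9·exp(-t), nehmen wir 2 Ableitungen. Mit d/dt von x(t) finden wir v(t) = -9·exp(-t). Durch Ableiten von der Geschwindigkeit erhalten wir die Beschleunigung: a(t) = 9·exp(-t). Wir haben die Beschleunigung a(t) = 9·exp(-t). Durch Einsetzen von t = log(2): a(log(2)) = 9/2.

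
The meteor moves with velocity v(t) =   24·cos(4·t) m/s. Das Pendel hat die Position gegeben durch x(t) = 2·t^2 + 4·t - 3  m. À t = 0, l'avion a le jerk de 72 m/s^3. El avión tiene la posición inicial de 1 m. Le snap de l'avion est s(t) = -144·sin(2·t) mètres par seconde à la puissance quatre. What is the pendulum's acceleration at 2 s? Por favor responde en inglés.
We must differentiate our position equation x(t) = 2·t^2 + 4·t - 3 2 times. The derivative of position gives velocity: v(t) = 4·t + 4. The derivative of velocity gives acceleration: a(t) = 4. Using a(t) = 4 and substituting t = 2, we find a = 4.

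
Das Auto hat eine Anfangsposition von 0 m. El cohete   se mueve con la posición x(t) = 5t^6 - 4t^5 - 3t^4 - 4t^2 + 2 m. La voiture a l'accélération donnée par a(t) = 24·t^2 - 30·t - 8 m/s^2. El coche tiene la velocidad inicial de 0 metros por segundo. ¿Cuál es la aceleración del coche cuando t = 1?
De la ecuación de la aceleración a(t) = 24·t^2 - 30·t - 8, sustituimos t = 1 para obtener a = -14.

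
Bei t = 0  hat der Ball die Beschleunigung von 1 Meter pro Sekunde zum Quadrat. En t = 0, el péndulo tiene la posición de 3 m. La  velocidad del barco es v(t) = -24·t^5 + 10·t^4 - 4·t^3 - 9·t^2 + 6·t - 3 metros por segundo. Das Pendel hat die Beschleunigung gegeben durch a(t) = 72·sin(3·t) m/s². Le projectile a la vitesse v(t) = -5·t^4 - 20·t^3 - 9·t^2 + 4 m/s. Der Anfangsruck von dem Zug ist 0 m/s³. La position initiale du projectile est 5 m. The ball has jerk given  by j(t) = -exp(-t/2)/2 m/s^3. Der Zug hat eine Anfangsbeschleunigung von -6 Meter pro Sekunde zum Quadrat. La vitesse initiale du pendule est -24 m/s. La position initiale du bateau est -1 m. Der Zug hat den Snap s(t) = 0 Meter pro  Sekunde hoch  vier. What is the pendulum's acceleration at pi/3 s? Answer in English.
Using a(t) = 72·sin(3·t) and substituting t = pi/3, we find a = 0.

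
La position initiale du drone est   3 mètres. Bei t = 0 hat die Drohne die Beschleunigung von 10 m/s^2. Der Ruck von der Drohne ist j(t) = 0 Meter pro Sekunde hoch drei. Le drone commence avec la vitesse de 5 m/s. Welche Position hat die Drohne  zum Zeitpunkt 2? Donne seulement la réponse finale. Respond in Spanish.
La posición en t = 2 es x = 33.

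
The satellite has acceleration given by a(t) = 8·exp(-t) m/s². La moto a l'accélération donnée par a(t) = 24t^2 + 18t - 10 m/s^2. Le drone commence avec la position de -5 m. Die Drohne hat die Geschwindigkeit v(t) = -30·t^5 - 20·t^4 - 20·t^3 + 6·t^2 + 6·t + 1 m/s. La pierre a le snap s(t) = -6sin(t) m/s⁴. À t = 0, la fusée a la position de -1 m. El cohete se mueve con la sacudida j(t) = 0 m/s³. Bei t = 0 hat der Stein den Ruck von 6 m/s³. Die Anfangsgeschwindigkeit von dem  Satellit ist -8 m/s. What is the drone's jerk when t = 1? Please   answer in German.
Um dies zu lösen, müssen wir 2 Ableitungen unserer Gleichung für die Geschwindigkeit v(t) = -30·t^5 - 20·t^4 - 20·t^3 + 6·t^2 + 6·t + 1 nehmen. Durch Ableiten von der Geschwindigkeit erhalten wir die Beschleunigung: a(t) = -150·t^4 - 80·t^3 - 60·t^2 + 12·t + 6. Mit d/dt von a(t) finden wir j(t) = -600·t^3 - 240·t^2 - 120·t + 12. Wir haben den Ruck j(t) = -600·t^3 - 240·t^2 - 120·t + 12. Durch Einsetzen von t = 1: j(1) = -948.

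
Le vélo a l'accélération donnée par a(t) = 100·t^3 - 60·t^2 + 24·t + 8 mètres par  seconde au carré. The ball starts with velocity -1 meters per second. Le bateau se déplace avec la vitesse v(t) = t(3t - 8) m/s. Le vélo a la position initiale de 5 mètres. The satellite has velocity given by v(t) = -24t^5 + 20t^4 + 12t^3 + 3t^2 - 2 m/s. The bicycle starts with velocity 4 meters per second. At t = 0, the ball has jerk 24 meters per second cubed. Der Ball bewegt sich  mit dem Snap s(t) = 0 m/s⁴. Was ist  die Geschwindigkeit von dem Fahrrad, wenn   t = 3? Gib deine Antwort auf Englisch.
Starting from acceleration a(t) = 100·t^3 - 60·t^2 + 24·t + 8, we take 1 antiderivative. Taking ∫a(t)dt and applying v(0) = 4, we find v(t) = 25·t^4 - 20·t^3 + 12·t^2 + 8·t + 4. From the given velocity equation v(t) = 25·t^4 - 20·t^3 + 12·t^2 + 8·t + 4, we substitute t = 3 to get v = 1621.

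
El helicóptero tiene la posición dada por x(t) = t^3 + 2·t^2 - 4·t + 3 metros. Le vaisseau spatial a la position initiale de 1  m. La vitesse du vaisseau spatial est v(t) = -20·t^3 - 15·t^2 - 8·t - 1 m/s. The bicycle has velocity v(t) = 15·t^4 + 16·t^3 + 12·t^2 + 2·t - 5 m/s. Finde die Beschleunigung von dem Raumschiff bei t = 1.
Um dies zu lösen, müssen wir 1 Ableitung unserer Gleichung für die Geschwindigkeit v(t) = -20·t^3 - 15·t^2 - 8·t - 1 nehmen. Die Ableitung von der Geschwindigkeit ergibt die Beschleunigung: a(t) = -60·t^2 - 30·t - 8. Mit a(t) = -60·t^2 - 30·t - 8 und Einsetzen von t = 1, finden wir a = -98.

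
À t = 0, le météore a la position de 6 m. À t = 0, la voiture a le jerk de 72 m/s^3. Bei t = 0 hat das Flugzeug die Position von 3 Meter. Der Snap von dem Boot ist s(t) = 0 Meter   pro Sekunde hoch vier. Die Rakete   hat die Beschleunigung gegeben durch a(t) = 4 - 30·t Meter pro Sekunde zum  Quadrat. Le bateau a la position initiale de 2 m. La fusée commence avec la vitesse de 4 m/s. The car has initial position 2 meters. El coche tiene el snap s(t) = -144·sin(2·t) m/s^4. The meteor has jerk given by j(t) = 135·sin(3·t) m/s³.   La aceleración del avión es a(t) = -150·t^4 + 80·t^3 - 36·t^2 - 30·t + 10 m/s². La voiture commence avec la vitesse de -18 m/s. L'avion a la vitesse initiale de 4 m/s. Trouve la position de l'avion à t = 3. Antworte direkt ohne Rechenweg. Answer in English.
At t = 3, x = -2991.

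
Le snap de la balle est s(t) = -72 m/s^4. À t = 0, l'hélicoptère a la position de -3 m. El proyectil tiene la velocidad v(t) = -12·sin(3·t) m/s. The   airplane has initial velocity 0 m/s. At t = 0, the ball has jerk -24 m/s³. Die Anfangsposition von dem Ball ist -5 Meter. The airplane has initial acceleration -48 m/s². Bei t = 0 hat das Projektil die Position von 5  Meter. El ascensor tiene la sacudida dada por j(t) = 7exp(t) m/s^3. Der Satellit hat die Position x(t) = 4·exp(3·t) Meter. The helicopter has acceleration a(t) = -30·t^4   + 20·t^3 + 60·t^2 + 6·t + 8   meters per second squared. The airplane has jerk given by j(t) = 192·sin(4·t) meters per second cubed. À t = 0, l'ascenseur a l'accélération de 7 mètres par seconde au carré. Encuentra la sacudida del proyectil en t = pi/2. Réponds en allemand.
Um dies zu lösen, müssen wir 2 Ableitungen unserer Gleichung für die Geschwindigkeit v(t) = -12·sin(3·t) nehmen. Durch Ableiten von der Geschwindigkeit erhalten wir die Beschleunigung: a(t) = -36·cos(3·t). Mit d/dt von a(t) finden wir j(t) = 108·sin(3·t). Aus der Gleichung für den Ruck j(t) = 108·sin(3·t), setzen wir t = pi/2 ein und erhalten j = -108.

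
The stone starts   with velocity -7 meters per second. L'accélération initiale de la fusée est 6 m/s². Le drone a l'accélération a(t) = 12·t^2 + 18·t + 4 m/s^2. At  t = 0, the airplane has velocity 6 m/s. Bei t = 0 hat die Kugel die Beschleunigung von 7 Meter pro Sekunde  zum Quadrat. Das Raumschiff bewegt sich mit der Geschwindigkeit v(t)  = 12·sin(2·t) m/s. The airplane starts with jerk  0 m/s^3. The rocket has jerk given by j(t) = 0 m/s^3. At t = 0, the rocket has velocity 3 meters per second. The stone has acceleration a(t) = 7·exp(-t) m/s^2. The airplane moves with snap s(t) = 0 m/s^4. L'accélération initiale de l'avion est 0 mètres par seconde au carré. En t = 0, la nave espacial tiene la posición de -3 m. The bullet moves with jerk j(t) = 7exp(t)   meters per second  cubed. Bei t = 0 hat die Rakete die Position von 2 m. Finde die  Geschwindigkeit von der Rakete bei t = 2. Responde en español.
Partiendo de la sacudida j(t) = 0, tomamos 2 integrales. Integrando la sacudida y usando la condición inicial a(0) = 6, obtenemos a(t) = 6. La integral de la aceleración, con v(0) = 3, da la velocidad: v(t) = 6·t + 3. De la ecuación de la velocidad v(t) = 6·t + 3, sustituimos t = 2 para obtener v = 15.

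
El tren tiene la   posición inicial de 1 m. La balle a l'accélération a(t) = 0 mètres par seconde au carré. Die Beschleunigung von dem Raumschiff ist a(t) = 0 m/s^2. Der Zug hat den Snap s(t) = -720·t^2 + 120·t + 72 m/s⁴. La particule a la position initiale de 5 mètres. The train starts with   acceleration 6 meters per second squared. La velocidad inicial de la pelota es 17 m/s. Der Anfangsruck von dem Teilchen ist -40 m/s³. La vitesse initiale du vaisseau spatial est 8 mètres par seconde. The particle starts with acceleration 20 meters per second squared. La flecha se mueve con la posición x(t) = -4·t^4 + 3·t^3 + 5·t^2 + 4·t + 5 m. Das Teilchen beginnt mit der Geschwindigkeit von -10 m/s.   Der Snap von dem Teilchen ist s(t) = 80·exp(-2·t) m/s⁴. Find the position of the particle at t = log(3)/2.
To find the answer, we compute 4 antiderivatives of s(t) = 80·exp(-2·t). The antiderivative of snap is jerk. Using j(0) = -40, we get j(t) = -40·exp(-2·t). The antiderivative of jerk is acceleration. Using a(0) = 20, we get a(t) = 20·exp(-2·t). Taking ∫a(t)dt and applying v(0) = -10, we find v(t) = -10·exp(-2·t). Taking ∫v(t)dt and applying x(0) = 5, we find x(t) = 5·exp(-2·t). Using x(t) = 5·exp(-2·t) and substituting t = log(3)/2, we find x = 5/3.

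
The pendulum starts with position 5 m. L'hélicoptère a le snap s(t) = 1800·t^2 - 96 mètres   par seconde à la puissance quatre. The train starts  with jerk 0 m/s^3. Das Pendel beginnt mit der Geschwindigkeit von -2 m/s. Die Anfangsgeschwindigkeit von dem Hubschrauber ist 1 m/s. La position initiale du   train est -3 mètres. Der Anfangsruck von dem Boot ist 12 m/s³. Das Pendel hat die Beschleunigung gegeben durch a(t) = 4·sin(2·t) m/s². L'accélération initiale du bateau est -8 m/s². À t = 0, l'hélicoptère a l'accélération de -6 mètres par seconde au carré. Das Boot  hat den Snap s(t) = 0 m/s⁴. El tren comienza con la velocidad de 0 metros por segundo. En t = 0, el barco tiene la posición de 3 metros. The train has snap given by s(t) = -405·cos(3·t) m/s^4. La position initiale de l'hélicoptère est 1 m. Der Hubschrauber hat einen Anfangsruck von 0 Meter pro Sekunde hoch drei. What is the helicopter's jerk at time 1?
We must find the antiderivative of our snap equation s(t) = 1800·t^2 - 96 1 time. The antiderivative of snap, with j(0) = 0, gives jerk: j(t) = 600·t^3 - 96·t. From the given jerk equation j(t) = 600·t^3 - 96·t, we substitute t = 1 to get j = 504.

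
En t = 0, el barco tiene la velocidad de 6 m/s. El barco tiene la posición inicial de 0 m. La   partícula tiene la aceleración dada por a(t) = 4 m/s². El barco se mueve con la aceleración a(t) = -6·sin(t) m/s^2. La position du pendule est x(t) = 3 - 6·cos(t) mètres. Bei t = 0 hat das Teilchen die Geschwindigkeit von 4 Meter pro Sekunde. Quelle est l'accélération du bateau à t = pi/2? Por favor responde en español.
Usando a(t) = -6·sin(t) y sustituyendo t = pi/2, encontramos a = -6.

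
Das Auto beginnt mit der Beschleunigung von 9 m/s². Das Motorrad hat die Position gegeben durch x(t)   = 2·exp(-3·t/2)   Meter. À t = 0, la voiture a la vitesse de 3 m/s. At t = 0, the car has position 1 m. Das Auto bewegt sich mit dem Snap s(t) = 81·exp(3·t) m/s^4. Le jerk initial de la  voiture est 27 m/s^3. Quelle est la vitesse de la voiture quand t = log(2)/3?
Nous devons trouver l'intégrale de notre équation du snap s(t) = 81·exp(3·t) 3 fois. La primitive du snap, avec j(0) = 27, donne le jerk: j(t) = 27·exp(3·t). L'intégrale du jerk, avec a(0) = 9, donne l'accélération: a(t) = 9·exp(3·t). En intégrant l'accélération et en utilisant la condition initiale v(0) = 3, nous obtenons v(t) = 3·exp(3·t). De l'équation de la vitesse v(t) = 3·exp(3·t), nous substituons t = log(2)/3 pour obtenir v = 6.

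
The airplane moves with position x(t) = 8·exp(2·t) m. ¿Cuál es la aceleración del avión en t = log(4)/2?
Para resolver esto, necesitamos tomar 2 derivadas de nuestra ecuación de la posición x(t) = 8·exp(2·t). La derivada de la posición da la velocidad: v(t) = 16·exp(2·t). La derivada de la velocidad da la aceleración: a(t) = 32·exp(2·t). Tenemos la aceleración a(t) = 32·exp(2·t). Sustituyendo t = log(4)/2: a(log(4)/2) = 128.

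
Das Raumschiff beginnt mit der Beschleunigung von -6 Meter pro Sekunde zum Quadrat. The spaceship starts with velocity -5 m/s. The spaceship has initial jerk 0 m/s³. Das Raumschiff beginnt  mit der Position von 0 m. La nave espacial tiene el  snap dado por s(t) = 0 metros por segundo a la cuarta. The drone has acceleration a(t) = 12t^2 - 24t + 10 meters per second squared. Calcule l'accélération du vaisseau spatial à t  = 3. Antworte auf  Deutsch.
Um dies zu lösen, müssen wir 2 Integrale unserer Gleichung für den Snap s(t) = 0 finden. Das Integral von dem Snap, mit j(0) = 0, ergibt den Ruck: j(t) = 0. Mit ∫j(t)dt und Anwendung von a(0) = -6, finden wir a(t) = -6. Wir haben die Beschleunigung a(t) = -6. Durch Einsetzen von t = 3: a(3) = -6.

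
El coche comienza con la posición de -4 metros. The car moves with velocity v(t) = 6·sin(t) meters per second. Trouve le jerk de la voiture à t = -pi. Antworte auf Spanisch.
Partiendo de la velocidad v(t) = 6·sin(t), tomamos 2 derivadas. Derivando la velocidad, obtenemos la aceleración: a(t) = 6·cos(t). Tomando d/dt de a(t), encontramos j(t) = -6·sin(t). Tenemos la sacudida j(t) = -6·sin(t). Sustituyendo t = -pi: j(-pi) = 0.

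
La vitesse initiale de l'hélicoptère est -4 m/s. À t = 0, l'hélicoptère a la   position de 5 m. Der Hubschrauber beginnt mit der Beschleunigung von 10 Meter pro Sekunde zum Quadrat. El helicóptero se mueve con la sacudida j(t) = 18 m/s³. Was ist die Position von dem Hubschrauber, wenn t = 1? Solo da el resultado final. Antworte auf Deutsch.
x(1) = 9.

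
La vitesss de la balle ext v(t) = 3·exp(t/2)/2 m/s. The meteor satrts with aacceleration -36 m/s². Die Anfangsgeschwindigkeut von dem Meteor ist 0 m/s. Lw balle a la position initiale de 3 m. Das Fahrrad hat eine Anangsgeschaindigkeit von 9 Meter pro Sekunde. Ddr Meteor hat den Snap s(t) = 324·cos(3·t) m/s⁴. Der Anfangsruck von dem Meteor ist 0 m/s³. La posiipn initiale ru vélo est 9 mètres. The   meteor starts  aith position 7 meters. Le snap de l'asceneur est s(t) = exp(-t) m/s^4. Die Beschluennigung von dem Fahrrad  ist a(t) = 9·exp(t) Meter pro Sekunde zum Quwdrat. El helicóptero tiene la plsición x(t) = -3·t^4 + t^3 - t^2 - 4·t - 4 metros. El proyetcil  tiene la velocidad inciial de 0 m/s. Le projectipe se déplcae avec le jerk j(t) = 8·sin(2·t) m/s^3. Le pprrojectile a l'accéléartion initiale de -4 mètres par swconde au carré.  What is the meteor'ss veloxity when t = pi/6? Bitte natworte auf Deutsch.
Ausgehend von dem Snap s(t) = 324·cos(3·t), nehmen wir 3 Integrale. Mit ∫s(t)dt und Anwendung von j(0) = 0, finden wir j(t) = 108·sin(3·t). Durch Integration von dem Ruck und Verwendung der Anfangsbedingung a(0) = -36, erhalten wir a(t) = -36·cos(3·t). Die Stammfunktion von der Beschleunigung ist die Geschwindigkeit. Mit v(0) = 0 erhalten wir v(t) = -12·sin(3·t). Aus der Gleichung für die Geschwindigkeit v(t) = -12·sin(3·t), setzen wir t = pi/6 ein und erhalten v = -12.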